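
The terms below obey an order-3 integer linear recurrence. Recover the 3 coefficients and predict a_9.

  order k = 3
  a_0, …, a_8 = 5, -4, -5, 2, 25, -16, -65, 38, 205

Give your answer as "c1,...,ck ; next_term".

  a_3 = -1·-5 + -3·-4 + -3·5 = 2
  a_4 = -1·2 + -3·-5 + -3·-4 = 25
  a_5 = -1·25 + -3·2 + -3·-5 = -16
  a_6 = -1·-16 + -3·25 + -3·2 = -65
  a_7 = -1·-65 + -3·-16 + -3·25 = 38
  a_8 = -1·38 + -3·-65 + -3·-16 = 205
  a_9 = -1·205 + -3·38 + -3·-65 = -124

-1,-3,-3 ; -124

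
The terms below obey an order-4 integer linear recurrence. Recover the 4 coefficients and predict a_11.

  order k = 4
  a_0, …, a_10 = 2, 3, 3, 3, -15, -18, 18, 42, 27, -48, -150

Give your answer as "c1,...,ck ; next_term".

  a_4 = 0·3 + -2·3 + -1·3 + -3·2 = -15
  a_5 = 0·-15 + -2·3 + -1·3 + -3·3 = -18
  a_6 = 0·-18 + -2·-15 + -1·3 + -3·3 = 18
  a_7 = 0·18 + -2·-18 + -1·-15 + -3·3 = 42
  a_8 = 0·42 + -2·18 + -1·-18 + -3·-15 = 27
  a_9 = 0·27 + -2·42 + -1·18 + -3·-18 = -48
  a_10 = 0·-48 + -2·27 + -1·42 + -3·18 = -150
  a_11 = 0·-150 + -2·-48 + -1·27 + -3·42 = -57

0,-2,-1,-3 ; -57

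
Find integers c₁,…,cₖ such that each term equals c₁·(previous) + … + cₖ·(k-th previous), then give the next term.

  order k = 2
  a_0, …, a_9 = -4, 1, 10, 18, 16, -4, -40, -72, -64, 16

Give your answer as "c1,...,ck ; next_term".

2,-2 ; 160

  a_2 = 2·1 + -2·-4 = 10
  a_3 = 2·10 + -2·1 = 18
  a_4 = 2·18 + -2·10 = 16
  a_5 = 2·16 + -2·18 = -4
  a_6 = 2·-4 + -2·16 = -40
  a_7 = 2·-40 + -2·-4 = -72
  a_8 = 2·-72 + -2·-40 = -64
  a_9 = 2·-64 + -2·-72 = 16
  a_10 = 2·16 + -2·-64 = 160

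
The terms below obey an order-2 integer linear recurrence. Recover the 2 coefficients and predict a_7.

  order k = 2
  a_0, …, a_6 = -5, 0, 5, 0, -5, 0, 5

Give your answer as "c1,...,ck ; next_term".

  a_2 = 0·0 + -1·-5 = 5
  a_3 = 0·5 + -1·0 = 0
  a_4 = 0·0 + -1·5 = -5
  a_5 = 0·-5 + -1·0 = 0
  a_6 = 0·0 + -1·-5 = 5
  a_7 = 0·5 + -1·0 = 0

0,-1 ; 0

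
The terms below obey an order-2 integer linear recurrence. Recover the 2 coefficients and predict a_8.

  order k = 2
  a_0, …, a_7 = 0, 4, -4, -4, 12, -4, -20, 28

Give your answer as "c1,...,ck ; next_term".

-1,-2 ; 12

  a_2 = -1·4 + -2·0 = -4
  a_3 = -1·-4 + -2·4 = -4
  a_4 = -1·-4 + -2·-4 = 12
  a_5 = -1·12 + -2·-4 = -4
  a_6 = -1·-4 + -2·12 = -20
  a_7 = -1·-20 + -2·-4 = 28
  a_8 = -1·28 + -2·-20 = 12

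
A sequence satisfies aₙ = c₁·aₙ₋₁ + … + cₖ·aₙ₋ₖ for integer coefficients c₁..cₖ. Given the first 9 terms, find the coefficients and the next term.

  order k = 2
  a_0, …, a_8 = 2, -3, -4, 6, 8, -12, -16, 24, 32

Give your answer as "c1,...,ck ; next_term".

0,-2 ; -48

  a_2 = 0·-3 + -2·2 = -4
  a_3 = 0·-4 + -2·-3 = 6
  a_4 = 0·6 + -2·-4 = 8
  a_5 = 0·8 + -2·6 = -12
  a_6 = 0·-12 + -2·8 = -16
  a_7 = 0·-16 + -2·-12 = 24
  a_8 = 0·24 + -2·-16 = 32
  a_9 = 0·32 + -2·24 = -48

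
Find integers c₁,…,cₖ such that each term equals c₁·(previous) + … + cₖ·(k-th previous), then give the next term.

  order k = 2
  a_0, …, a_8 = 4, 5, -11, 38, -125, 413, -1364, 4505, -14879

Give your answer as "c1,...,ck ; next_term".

-3,1 ; 49142

  a_2 = -3·5 + 1·4 = -11
  a_3 = -3·-11 + 1·5 = 38
  a_4 = -3·38 + 1·-11 = -125
  a_5 = -3·-125 + 1·38 = 413
  a_6 = -3·413 + 1·-125 = -1364
  a_7 = -3·-1364 + 1·413 = 4505
  a_8 = -3·4505 + 1·-1364 = -14879
  a_9 = -3·-14879 + 1·4505 = 49142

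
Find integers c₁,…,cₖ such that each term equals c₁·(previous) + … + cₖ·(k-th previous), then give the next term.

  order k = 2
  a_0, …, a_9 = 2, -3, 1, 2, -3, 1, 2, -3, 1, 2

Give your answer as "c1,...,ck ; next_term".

-1,-1 ; -3

  a_2 = -1·-3 + -1·2 = 1
  a_3 = -1·1 + -1·-3 = 2
  a_4 = -1·2 + -1·1 = -3
  a_5 = -1·-3 + -1·2 = 1
  a_6 = -1·1 + -1·-3 = 2
  a_7 = -1·2 + -1·1 = -3
  a_8 = -1·-3 + -1·2 = 1
  a_9 = -1·1 + -1·-3 = 2
  a_10 = -1·2 + -1·1 = -3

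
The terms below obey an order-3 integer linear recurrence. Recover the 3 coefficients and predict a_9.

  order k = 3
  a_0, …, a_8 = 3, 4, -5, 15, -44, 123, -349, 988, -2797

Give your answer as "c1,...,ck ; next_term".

-2,2,-1 ; 7919

  a_3 = -2·-5 + 2·4 + -1·3 = 15
  a_4 = -2·15 + 2·-5 + -1·4 = -44
  a_5 = -2·-44 + 2·15 + -1·-5 = 123
  a_6 = -2·123 + 2·-44 + -1·15 = -349
  a_7 = -2·-349 + 2·123 + -1·-44 = 988
  a_8 = -2·988 + 2·-349 + -1·123 = -2797
  a_9 = -2·-2797 + 2·988 + -1·-349 = 7919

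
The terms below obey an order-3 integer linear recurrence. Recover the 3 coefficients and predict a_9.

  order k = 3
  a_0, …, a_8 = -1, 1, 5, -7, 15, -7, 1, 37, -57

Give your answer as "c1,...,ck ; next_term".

  a_3 = -1·5 + 1·1 + 3·-1 = -7
  a_4 = -1·-7 + 1·5 + 3·1 = 15
  a_5 = -1·15 + 1·-7 + 3·5 = -7
  a_6 = -1·-7 + 1·15 + 3·-7 = 1
  a_7 = -1·1 + 1·-7 + 3·15 = 37
  a_8 = -1·37 + 1·1 + 3·-7 = -57
  a_9 = -1·-57 + 1·37 + 3·1 = 97

-1,1,3 ; 97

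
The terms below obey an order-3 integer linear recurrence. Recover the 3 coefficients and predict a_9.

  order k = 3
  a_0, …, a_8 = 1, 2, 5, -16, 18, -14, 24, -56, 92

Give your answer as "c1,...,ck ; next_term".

  a_3 = -2·5 + -2·2 + -2·1 = -16
  a_4 = -2·-16 + -2·5 + -2·2 = 18
  a_5 = -2·18 + -2·-16 + -2·5 = -14
  a_6 = -2·-14 + -2·18 + -2·-16 = 24
  a_7 = -2·24 + -2·-14 + -2·18 = -56
  a_8 = -2·-56 + -2·24 + -2·-14 = 92
  a_9 = -2·92 + -2·-56 + -2·24 = -120

-2,-2,-2 ; -120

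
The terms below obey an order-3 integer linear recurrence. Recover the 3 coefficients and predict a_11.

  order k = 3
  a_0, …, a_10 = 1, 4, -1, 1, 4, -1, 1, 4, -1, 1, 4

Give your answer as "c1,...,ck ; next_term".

0,0,1 ; -1

  a_3 = 0·-1 + 0·4 + 1·1 = 1
  a_4 = 0·1 + 0·-1 + 1·4 = 4
  a_5 = 0·4 + 0·1 + 1·-1 = -1
  a_6 = 0·-1 + 0·4 + 1·1 = 1
  a_7 = 0·1 + 0·-1 + 1·4 = 4
  a_8 = 0·4 + 0·1 + 1·-1 = -1
  a_9 = 0·-1 + 0·4 + 1·1 = 1
  a_10 = 0·1 + 0·-1 + 1·4 = 4
  a_11 = 0·4 + 0·1 + 1·-1 = -1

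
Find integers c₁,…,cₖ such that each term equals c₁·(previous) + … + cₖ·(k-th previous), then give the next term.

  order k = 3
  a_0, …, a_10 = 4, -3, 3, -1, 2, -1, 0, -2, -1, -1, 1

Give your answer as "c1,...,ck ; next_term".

  a_3 = 1·3 + 0·-3 + -1·4 = -1
  a_4 = 1·-1 + 0·3 + -1·-3 = 2
  a_5 = 1·2 + 0·-1 + -1·3 = -1
  a_6 = 1·-1 + 0·2 + -1·-1 = 0
  a_7 = 1·0 + 0·-1 + -1·2 = -2
  a_8 = 1·-2 + 0·0 + -1·-1 = -1
  a_9 = 1·-1 + 0·-2 + -1·0 = -1
  a_10 = 1·-1 + 0·-1 + -1·-2 = 1
  a_11 = 1·1 + 0·-1 + -1·-1 = 2

1,0,-1 ; 2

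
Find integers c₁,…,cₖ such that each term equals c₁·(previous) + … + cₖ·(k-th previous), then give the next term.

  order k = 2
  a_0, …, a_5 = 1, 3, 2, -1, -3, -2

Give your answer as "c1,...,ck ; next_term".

1,-1 ; 1

  a_2 = 1·3 + -1·1 = 2
  a_3 = 1·2 + -1·3 = -1
  a_4 = 1·-1 + -1·2 = -3
  a_5 = 1·-3 + -1·-1 = -2
  a_6 = 1·-2 + -1·-3 = 1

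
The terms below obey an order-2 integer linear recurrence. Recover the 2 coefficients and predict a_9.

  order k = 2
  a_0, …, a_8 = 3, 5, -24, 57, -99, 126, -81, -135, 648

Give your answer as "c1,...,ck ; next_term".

-3,-3 ; -1539

  a_2 = -3·5 + -3·3 = -24
  a_3 = -3·-24 + -3·5 = 57
  a_4 = -3·57 + -3·-24 = -99
  a_5 = -3·-99 + -3·57 = 126
  a_6 = -3·126 + -3·-99 = -81
  a_7 = -3·-81 + -3·126 = -135
  a_8 = -3·-135 + -3·-81 = 648
  a_9 = -3·648 + -3·-135 = -1539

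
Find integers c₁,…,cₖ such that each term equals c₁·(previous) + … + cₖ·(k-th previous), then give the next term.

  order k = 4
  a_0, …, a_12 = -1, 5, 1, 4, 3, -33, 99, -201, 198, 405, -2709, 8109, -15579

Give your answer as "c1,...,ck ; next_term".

  a_4 = -3·4 + -3·1 + 3·5 + -3·-1 = 3
  a_5 = -3·3 + -3·4 + 3·1 + -3·5 = -33
  a_6 = -3·-33 + -3·3 + 3·4 + -3·1 = 99
  a_7 = -3·99 + -3·-33 + 3·3 + -3·4 = -201
  a_8 = -3·-201 + -3·99 + 3·-33 + -3·3 = 198
  a_9 = -3·198 + -3·-201 + 3·99 + -3·-33 = 405
  a_10 = -3·405 + -3·198 + 3·-201 + -3·99 = -2709
  a_11 = -3·-2709 + -3·405 + 3·198 + -3·-201 = 8109
  a_12 = -3·8109 + -3·-2709 + 3·405 + -3·198 = -15579
  a_13 = -3·-15579 + -3·8109 + 3·-2709 + -3·405 = 13068

-3,-3,3,-3 ; 13068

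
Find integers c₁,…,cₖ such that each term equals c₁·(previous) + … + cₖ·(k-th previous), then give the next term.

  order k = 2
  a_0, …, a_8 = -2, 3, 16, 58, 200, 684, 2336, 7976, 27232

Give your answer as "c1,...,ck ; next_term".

  a_2 = 4·3 + -2·-2 = 16
  a_3 = 4·16 + -2·3 = 58
  a_4 = 4·58 + -2·16 = 200
  a_5 = 4·200 + -2·58 = 684
  a_6 = 4·684 + -2·200 = 2336
  a_7 = 4·2336 + -2·684 = 7976
  a_8 = 4·7976 + -2·2336 = 27232
  a_9 = 4·27232 + -2·7976 = 92976

4,-2 ; 92976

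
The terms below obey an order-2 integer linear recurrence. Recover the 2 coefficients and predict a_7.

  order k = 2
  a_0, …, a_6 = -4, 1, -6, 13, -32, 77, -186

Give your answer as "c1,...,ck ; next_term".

  a_2 = -2·1 + 1·-4 = -6
  a_3 = -2·-6 + 1·1 = 13
  a_4 = -2·13 + 1·-6 = -32
  a_5 = -2·-32 + 1·13 = 77
  a_6 = -2·77 + 1·-32 = -186
  a_7 = -2·-186 + 1·77 = 449

-2,1 ; 449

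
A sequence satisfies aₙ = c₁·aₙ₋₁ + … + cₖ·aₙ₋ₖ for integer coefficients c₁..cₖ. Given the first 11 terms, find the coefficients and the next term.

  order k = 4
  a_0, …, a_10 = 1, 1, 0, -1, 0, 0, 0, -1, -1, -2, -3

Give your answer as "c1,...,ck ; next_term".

  a_4 = 1·-1 + 1·0 + 0·1 + 1·1 = 0
  a_5 = 1·0 + 1·-1 + 0·0 + 1·1 = 0
  a_6 = 1·0 + 1·0 + 0·-1 + 1·0 = 0
  a_7 = 1·0 + 1·0 + 0·0 + 1·-1 = -1
  a_8 = 1·-1 + 1·0 + 0·0 + 1·0 = -1
  a_9 = 1·-1 + 1·-1 + 0·0 + 1·0 = -2
  a_10 = 1·-2 + 1·-1 + 0·-1 + 1·0 = -3
  a_11 = 1·-3 + 1·-2 + 0·-1 + 1·-1 = -6

1,1,0,1 ; -6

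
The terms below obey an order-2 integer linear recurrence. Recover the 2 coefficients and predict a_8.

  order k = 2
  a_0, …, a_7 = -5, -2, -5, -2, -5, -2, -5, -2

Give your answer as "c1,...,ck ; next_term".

  a_2 = 0·-2 + 1·-5 = -5
  a_3 = 0·-5 + 1·-2 = -2
  a_4 = 0·-2 + 1·-5 = -5
  a_5 = 0·-5 + 1·-2 = -2
  a_6 = 0·-2 + 1·-5 = -5
  a_7 = 0·-5 + 1·-2 = -2
  a_8 = 0·-2 + 1·-5 = -5

0,1 ; -5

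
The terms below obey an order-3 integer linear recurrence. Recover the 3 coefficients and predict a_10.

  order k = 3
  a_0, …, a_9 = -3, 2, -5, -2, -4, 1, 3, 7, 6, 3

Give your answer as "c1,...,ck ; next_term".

1,0,-1 ; -4

  a_3 = 1·-5 + 0·2 + -1·-3 = -2
  a_4 = 1·-2 + 0·-5 + -1·2 = -4
  a_5 = 1·-4 + 0·-2 + -1·-5 = 1
  a_6 = 1·1 + 0·-4 + -1·-2 = 3
  a_7 = 1·3 + 0·1 + -1·-4 = 7
  a_8 = 1·7 + 0·3 + -1·1 = 6
  a_9 = 1·6 + 0·7 + -1·3 = 3
  a_10 = 1·3 + 0·6 + -1·7 = -4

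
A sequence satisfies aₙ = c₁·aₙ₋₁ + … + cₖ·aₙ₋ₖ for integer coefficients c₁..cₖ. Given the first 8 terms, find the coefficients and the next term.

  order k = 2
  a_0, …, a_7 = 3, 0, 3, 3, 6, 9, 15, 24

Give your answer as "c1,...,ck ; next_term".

  a_2 = 1·0 + 1·3 = 3
  a_3 = 1·3 + 1·0 = 3
  a_4 = 1·3 + 1·3 = 6
  a_5 = 1·6 + 1·3 = 9
  a_6 = 1·9 + 1·6 = 15
  a_7 = 1·15 + 1·9 = 24
  a_8 = 1·24 + 1·15 = 39

1,1 ; 39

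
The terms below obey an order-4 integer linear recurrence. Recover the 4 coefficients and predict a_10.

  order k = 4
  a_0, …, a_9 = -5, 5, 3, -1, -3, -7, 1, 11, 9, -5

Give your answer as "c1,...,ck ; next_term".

  a_4 = 0·-1 + -1·3 + -1·5 + -1·-5 = -3
  a_5 = 0·-3 + -1·-1 + -1·3 + -1·5 = -7
  a_6 = 0·-7 + -1·-3 + -1·-1 + -1·3 = 1
  a_7 = 0·1 + -1·-7 + -1·-3 + -1·-1 = 11
  a_8 = 0·11 + -1·1 + -1·-7 + -1·-3 = 9
  a_9 = 0·9 + -1·11 + -1·1 + -1·-7 = -5
  a_10 = 0·-5 + -1·9 + -1·11 + -1·1 = -21

0,-1,-1,-1 ; -21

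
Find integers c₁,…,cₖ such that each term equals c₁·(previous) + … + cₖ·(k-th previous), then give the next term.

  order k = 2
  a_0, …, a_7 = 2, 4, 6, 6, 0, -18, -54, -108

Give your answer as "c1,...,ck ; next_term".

  a_2 = 3·4 + -3·2 = 6
  a_3 = 3·6 + -3·4 = 6
  a_4 = 3·6 + -3·6 = 0
  a_5 = 3·0 + -3·6 = -18
  a_6 = 3·-18 + -3·0 = -54
  a_7 = 3·-54 + -3·-18 = -108
  a_8 = 3·-108 + -3·-54 = -162

3,-3 ; -162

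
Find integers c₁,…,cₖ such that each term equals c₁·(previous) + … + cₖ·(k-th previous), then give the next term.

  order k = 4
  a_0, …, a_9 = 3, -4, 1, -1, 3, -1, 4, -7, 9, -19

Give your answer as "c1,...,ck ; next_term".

  a_4 = -1·-1 + 1·1 + -1·-4 + -1·3 = 3
  a_5 = -1·3 + 1·-1 + -1·1 + -1·-4 = -1
  a_6 = -1·-1 + 1·3 + -1·-1 + -1·1 = 4
  a_7 = -1·4 + 1·-1 + -1·3 + -1·-1 = -7
  a_8 = -1·-7 + 1·4 + -1·-1 + -1·3 = 9
  a_9 = -1·9 + 1·-7 + -1·4 + -1·-1 = -19
  a_10 = -1·-19 + 1·9 + -1·-7 + -1·4 = 31

-1,1,-1,-1 ; 31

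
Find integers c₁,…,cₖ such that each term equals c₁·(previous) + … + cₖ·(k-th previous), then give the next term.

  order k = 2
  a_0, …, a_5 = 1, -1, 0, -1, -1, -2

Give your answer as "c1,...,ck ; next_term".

1,1 ; -3

  a_2 = 1·-1 + 1·1 = 0
  a_3 = 1·0 + 1·-1 = -1
  a_4 = 1·-1 + 1·0 = -1
  a_5 = 1·-1 + 1·-1 = -2
  a_6 = 1·-2 + 1·-1 = -3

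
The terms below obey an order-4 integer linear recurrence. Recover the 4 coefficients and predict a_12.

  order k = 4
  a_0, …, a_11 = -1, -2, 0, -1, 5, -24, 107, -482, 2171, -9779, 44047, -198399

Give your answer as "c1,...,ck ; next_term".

  a_4 = -4·-1 + 2·0 + -1·-2 + 1·-1 = 5
  a_5 = -4·5 + 2·-1 + -1·0 + 1·-2 = -24
  a_6 = -4·-24 + 2·5 + -1·-1 + 1·0 = 107
  a_7 = -4·107 + 2·-24 + -1·5 + 1·-1 = -482
  a_8 = -4·-482 + 2·107 + -1·-24 + 1·5 = 2171
  a_9 = -4·2171 + 2·-482 + -1·107 + 1·-24 = -9779
  a_10 = -4·-9779 + 2·2171 + -1·-482 + 1·107 = 44047
  a_11 = -4·44047 + 2·-9779 + -1·2171 + 1·-482 = -198399
  a_12 = -4·-198399 + 2·44047 + -1·-9779 + 1·2171 = 893640

-4,2,-1,1 ; 893640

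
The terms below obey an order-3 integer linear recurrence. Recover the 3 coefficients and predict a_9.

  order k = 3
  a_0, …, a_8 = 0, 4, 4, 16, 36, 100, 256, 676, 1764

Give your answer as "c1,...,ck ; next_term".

  a_3 = 2·4 + 2·4 + -1·0 = 16
  a_4 = 2·16 + 2·4 + -1·4 = 36
  a_5 = 2·36 + 2·16 + -1·4 = 100
  a_6 = 2·100 + 2·36 + -1·16 = 256
  a_7 = 2·256 + 2·100 + -1·36 = 676
  a_8 = 2·676 + 2·256 + -1·100 = 1764
  a_9 = 2·1764 + 2·676 + -1·256 = 4624

2,2,-1 ; 4624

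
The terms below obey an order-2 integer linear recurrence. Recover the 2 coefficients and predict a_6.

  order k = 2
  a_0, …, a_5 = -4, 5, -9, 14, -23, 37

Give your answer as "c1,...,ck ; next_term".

-1,1 ; -60

  a_2 = -1·5 + 1·-4 = -9
  a_3 = -1·-9 + 1·5 = 14
  a_4 = -1·14 + 1·-9 = -23
  a_5 = -1·-23 + 1·14 = 37
  a_6 = -1·37 + 1·-23 = -60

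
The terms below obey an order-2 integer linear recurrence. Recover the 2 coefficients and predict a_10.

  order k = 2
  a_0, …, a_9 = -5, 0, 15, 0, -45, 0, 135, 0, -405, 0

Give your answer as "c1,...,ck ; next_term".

0,-3 ; 1215

  a_2 = 0·0 + -3·-5 = 15
  a_3 = 0·15 + -3·0 = 0
  a_4 = 0·0 + -3·15 = -45
  a_5 = 0·-45 + -3·0 = 0
  a_6 = 0·0 + -3·-45 = 135
  a_7 = 0·135 + -3·0 = 0
  a_8 = 0·0 + -3·135 = -405
  a_9 = 0·-405 + -3·0 = 0
  a_10 = 0·0 + -3·-405 = 1215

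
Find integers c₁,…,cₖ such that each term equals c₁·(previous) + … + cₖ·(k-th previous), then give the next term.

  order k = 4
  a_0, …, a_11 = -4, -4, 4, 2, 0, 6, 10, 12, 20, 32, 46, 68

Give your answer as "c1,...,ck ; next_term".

  a_4 = 2·2 + -1·4 + 1·-4 + -1·-4 = 0
  a_5 = 2·0 + -1·2 + 1·4 + -1·-4 = 6
  a_6 = 2·6 + -1·0 + 1·2 + -1·4 = 10
  a_7 = 2·10 + -1·6 + 1·0 + -1·2 = 12
  a_8 = 2·12 + -1·10 + 1·6 + -1·0 = 20
  a_9 = 2·20 + -1·12 + 1·10 + -1·6 = 32
  a_10 = 2·32 + -1·20 + 1·12 + -1·10 = 46
  a_11 = 2·46 + -1·32 + 1·20 + -1·12 = 68
  a_12 = 2·68 + -1·46 + 1·32 + -1·20 = 102

2,-1,1,-1 ; 102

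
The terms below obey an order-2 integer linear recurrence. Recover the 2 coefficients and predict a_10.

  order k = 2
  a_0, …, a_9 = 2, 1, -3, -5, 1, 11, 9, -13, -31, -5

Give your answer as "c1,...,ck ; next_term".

1,-2 ; 57

  a_2 = 1·1 + -2·2 = -3
  a_3 = 1·-3 + -2·1 = -5
  a_4 = 1·-5 + -2·-3 = 1
  a_5 = 1·1 + -2·-5 = 11
  a_6 = 1·11 + -2·1 = 9
  a_7 = 1·9 + -2·11 = -13
  a_8 = 1·-13 + -2·9 = -31
  a_9 = 1·-31 + -2·-13 = -5
  a_10 = 1·-5 + -2·-31 = 57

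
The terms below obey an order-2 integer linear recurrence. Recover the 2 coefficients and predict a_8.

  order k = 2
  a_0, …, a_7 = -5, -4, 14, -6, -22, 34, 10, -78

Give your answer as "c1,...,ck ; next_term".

  a_2 = -1·-4 + -2·-5 = 14
  a_3 = -1·14 + -2·-4 = -6
  a_4 = -1·-6 + -2·14 = -22
  a_5 = -1·-22 + -2·-6 = 34
  a_6 = -1·34 + -2·-22 = 10
  a_7 = -1·10 + -2·34 = -78
  a_8 = -1·-78 + -2·10 = 58

-1,-2 ; 58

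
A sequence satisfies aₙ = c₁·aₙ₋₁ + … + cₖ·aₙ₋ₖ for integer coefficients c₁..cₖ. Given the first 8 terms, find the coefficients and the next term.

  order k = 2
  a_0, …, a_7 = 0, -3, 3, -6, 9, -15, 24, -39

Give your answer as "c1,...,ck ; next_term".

  a_2 = -1·-3 + 1·0 = 3
  a_3 = -1·3 + 1·-3 = -6
  a_4 = -1·-6 + 1·3 = 9
  a_5 = -1·9 + 1·-6 = -15
  a_6 = -1·-15 + 1·9 = 24
  a_7 = -1·24 + 1·-15 = -39
  a_8 = -1·-39 + 1·24 = 63

-1,1 ; 63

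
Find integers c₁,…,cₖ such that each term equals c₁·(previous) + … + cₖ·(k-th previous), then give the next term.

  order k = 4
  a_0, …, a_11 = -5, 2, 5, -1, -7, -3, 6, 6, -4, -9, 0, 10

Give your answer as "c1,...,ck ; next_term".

0,0,-1,1 ; 5

  a_4 = 0·-1 + 0·5 + -1·2 + 1·-5 = -7
  a_5 = 0·-7 + 0·-1 + -1·5 + 1·2 = -3
  a_6 = 0·-3 + 0·-7 + -1·-1 + 1·5 = 6
  a_7 = 0·6 + 0·-3 + -1·-7 + 1·-1 = 6
  a_8 = 0·6 + 0·6 + -1·-3 + 1·-7 = -4
  a_9 = 0·-4 + 0·6 + -1·6 + 1·-3 = -9
  a_10 = 0·-9 + 0·-4 + -1·6 + 1·6 = 0
  a_11 = 0·0 + 0·-9 + -1·-4 + 1·6 = 10
  a_12 = 0·10 + 0·0 + -1·-9 + 1·-4 = 5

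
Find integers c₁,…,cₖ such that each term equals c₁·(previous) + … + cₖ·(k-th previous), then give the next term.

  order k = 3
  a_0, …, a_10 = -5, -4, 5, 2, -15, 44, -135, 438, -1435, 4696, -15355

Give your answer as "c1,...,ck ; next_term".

  a_3 = -4·5 + -3·-4 + -2·-5 = 2
  a_4 = -4·2 + -3·5 + -2·-4 = -15
  a_5 = -4·-15 + -3·2 + -2·5 = 44
  a_6 = -4·44 + -3·-15 + -2·2 = -135
  a_7 = -4·-135 + -3·44 + -2·-15 = 438
  a_8 = -4·438 + -3·-135 + -2·44 = -1435
  a_9 = -4·-1435 + -3·438 + -2·-135 = 4696
  a_10 = -4·4696 + -3·-1435 + -2·438 = -15355
  a_11 = -4·-15355 + -3·4696 + -2·-1435 = 50202

-4,-3,-2 ; 50202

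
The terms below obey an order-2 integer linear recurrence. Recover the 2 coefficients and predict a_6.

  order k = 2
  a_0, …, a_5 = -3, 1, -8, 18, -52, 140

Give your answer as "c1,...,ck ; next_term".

  a_2 = -2·1 + 2·-3 = -8
  a_3 = -2·-8 + 2·1 = 18
  a_4 = -2·18 + 2·-8 = -52
  a_5 = -2·-52 + 2·18 = 140
  a_6 = -2·140 + 2·-52 = -384

-2,2 ; -384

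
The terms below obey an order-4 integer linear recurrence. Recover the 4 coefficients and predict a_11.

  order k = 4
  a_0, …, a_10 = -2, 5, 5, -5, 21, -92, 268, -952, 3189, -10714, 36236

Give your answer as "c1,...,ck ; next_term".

-2,4,-3,-3 ; -122039

  a_4 = -2·-5 + 4·5 + -3·5 + -3·-2 = 21
  a_5 = -2·21 + 4·-5 + -3·5 + -3·5 = -92
  a_6 = -2·-92 + 4·21 + -3·-5 + -3·5 = 268
  a_7 = -2·268 + 4·-92 + -3·21 + -3·-5 = -952
  a_8 = -2·-952 + 4·268 + -3·-92 + -3·21 = 3189
  a_9 = -2·3189 + 4·-952 + -3·268 + -3·-92 = -10714
  a_10 = -2·-10714 + 4·3189 + -3·-952 + -3·268 = 36236
  a_11 = -2·36236 + 4·-10714 + -3·3189 + -3·-952 = -122039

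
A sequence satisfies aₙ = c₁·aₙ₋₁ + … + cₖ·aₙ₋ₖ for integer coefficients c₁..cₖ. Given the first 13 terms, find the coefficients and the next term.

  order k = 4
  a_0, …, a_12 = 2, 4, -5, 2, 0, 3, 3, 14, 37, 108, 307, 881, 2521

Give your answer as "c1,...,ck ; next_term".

  a_4 = 2·2 + 2·-5 + 1·4 + 1·2 = 0
  a_5 = 2·0 + 2·2 + 1·-5 + 1·4 = 3
  a_6 = 2·3 + 2·0 + 1·2 + 1·-5 = 3
  a_7 = 2·3 + 2·3 + 1·0 + 1·2 = 14
  a_8 = 2·14 + 2·3 + 1·3 + 1·0 = 37
  a_9 = 2·37 + 2·14 + 1·3 + 1·3 = 108
  a_10 = 2·108 + 2·37 + 1·14 + 1·3 = 307
  a_11 = 2·307 + 2·108 + 1·37 + 1·14 = 881
  a_12 = 2·881 + 2·307 + 1·108 + 1·37 = 2521
  a_13 = 2·2521 + 2·881 + 1·307 + 1·108 = 7219

2,2,1,1 ; 7219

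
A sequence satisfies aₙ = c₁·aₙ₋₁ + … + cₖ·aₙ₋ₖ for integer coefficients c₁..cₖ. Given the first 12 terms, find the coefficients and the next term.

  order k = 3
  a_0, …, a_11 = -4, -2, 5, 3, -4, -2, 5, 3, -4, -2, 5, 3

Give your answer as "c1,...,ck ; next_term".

  a_3 = 1·5 + -1·-2 + 1·-4 = 3
  a_4 = 1·3 + -1·5 + 1·-2 = -4
  a_5 = 1·-4 + -1·3 + 1·5 = -2
  a_6 = 1·-2 + -1·-4 + 1·3 = 5
  a_7 = 1·5 + -1·-2 + 1·-4 = 3
  a_8 = 1·3 + -1·5 + 1·-2 = -4
  a_9 = 1·-4 + -1·3 + 1·5 = -2
  a_10 = 1·-2 + -1·-4 + 1·3 = 5
  a_11 = 1·5 + -1·-2 + 1·-4 = 3
  a_12 = 1·3 + -1·5 + 1·-2 = -4

1,-1,1 ; -4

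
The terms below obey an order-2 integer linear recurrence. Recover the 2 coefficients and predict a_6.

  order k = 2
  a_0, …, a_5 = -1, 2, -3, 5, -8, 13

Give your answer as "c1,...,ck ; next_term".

  a_2 = -1·2 + 1·-1 = -3
  a_3 = -1·-3 + 1·2 = 5
  a_4 = -1·5 + 1·-3 = -8
  a_5 = -1·-8 + 1·5 = 13
  a_6 = -1·13 + 1·-8 = -21

-1,1 ; -21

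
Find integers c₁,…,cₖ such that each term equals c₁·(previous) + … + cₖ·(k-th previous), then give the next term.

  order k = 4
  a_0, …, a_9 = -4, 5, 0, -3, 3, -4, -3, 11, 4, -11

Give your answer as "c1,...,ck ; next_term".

0,-2,-1,-2 ; -13

  a_4 = 0·-3 + -2·0 + -1·5 + -2·-4 = 3
  a_5 = 0·3 + -2·-3 + -1·0 + -2·5 = -4
  a_6 = 0·-4 + -2·3 + -1·-3 + -2·0 = -3
  a_7 = 0·-3 + -2·-4 + -1·3 + -2·-3 = 11
  a_8 = 0·11 + -2·-3 + -1·-4 + -2·3 = 4
  a_9 = 0·4 + -2·11 + -1·-3 + -2·-4 = -11
  a_10 = 0·-11 + -2·4 + -1·11 + -2·-3 = -13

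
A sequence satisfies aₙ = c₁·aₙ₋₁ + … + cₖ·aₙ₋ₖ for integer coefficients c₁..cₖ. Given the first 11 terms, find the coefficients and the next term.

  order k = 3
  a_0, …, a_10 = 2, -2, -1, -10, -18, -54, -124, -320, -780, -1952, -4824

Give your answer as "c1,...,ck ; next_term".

2,2,-2 ; -11992

  a_3 = 2·-1 + 2·-2 + -2·2 = -10
  a_4 = 2·-10 + 2·-1 + -2·-2 = -18
  a_5 = 2·-18 + 2·-10 + -2·-1 = -54
  a_6 = 2·-54 + 2·-18 + -2·-10 = -124
  a_7 = 2·-124 + 2·-54 + -2·-18 = -320
  a_8 = 2·-320 + 2·-124 + -2·-54 = -780
  a_9 = 2·-780 + 2·-320 + -2·-124 = -1952
  a_10 = 2·-1952 + 2·-780 + -2·-320 = -4824
  a_11 = 2·-4824 + 2·-1952 + -2·-780 = -11992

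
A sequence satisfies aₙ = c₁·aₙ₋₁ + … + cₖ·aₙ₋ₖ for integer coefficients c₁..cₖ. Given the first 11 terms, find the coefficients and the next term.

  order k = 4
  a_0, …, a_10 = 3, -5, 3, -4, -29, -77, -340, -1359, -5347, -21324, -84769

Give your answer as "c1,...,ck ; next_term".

  a_4 = 3·-4 + 3·3 + 4·-5 + -2·3 = -29
  a_5 = 3·-29 + 3·-4 + 4·3 + -2·-5 = -77
  a_6 = 3·-77 + 3·-29 + 4·-4 + -2·3 = -340
  a_7 = 3·-340 + 3·-77 + 4·-29 + -2·-4 = -1359
  a_8 = 3·-1359 + 3·-340 + 4·-77 + -2·-29 = -5347
  a_9 = 3·-5347 + 3·-1359 + 4·-340 + -2·-77 = -21324
  a_10 = 3·-21324 + 3·-5347 + 4·-1359 + -2·-340 = -84769
  a_11 = 3·-84769 + 3·-21324 + 4·-5347 + -2·-1359 = -336949

3,3,4,-2 ; -336949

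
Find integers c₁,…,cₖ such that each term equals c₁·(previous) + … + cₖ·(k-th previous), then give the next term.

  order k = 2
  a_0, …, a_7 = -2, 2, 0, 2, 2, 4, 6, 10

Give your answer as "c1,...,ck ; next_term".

  a_2 = 1·2 + 1·-2 = 0
  a_3 = 1·0 + 1·2 = 2
  a_4 = 1·2 + 1·0 = 2
  a_5 = 1·2 + 1·2 = 4
  a_6 = 1·4 + 1·2 = 6
  a_7 = 1·6 + 1·4 = 10
  a_8 = 1·10 + 1·6 = 16

1,1 ; 16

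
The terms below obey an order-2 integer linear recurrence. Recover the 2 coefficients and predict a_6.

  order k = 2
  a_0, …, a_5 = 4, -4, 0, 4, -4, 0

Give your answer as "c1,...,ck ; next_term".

-1,-1 ; 4

  a_2 = -1·-4 + -1·4 = 0
  a_3 = -1·0 + -1·-4 = 4
  a_4 = -1·4 + -1·0 = -4
  a_5 = -1·-4 + -1·4 = 0
  a_6 = -1·0 + -1·-4 = 4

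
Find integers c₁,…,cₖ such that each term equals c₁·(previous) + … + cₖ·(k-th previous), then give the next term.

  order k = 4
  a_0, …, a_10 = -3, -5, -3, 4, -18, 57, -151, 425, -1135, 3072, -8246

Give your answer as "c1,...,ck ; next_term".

-2,3,2,-3 ; 22163

  a_4 = -2·4 + 3·-3 + 2·-5 + -3·-3 = -18
  a_5 = -2·-18 + 3·4 + 2·-3 + -3·-5 = 57
  a_6 = -2·57 + 3·-18 + 2·4 + -3·-3 = -151
  a_7 = -2·-151 + 3·57 + 2·-18 + -3·4 = 425
  a_8 = -2·425 + 3·-151 + 2·57 + -3·-18 = -1135
  a_9 = -2·-1135 + 3·425 + 2·-151 + -3·57 = 3072
  a_10 = -2·3072 + 3·-1135 + 2·425 + -3·-151 = -8246
  a_11 = -2·-8246 + 3·3072 + 2·-1135 + -3·425 = 22163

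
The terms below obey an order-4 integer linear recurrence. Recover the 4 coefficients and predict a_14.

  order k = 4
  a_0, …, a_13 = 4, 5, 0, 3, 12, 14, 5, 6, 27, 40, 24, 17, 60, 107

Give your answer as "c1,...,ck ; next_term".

  a_4 = 1·3 + -1·0 + 1·5 + 1·4 = 12
  a_5 = 1·12 + -1·3 + 1·0 + 1·5 = 14
  a_6 = 1·14 + -1·12 + 1·3 + 1·0 = 5
  a_7 = 1·5 + -1·14 + 1·12 + 1·3 = 6
  a_8 = 1·6 + -1·5 + 1·14 + 1·12 = 27
  a_9 = 1·27 + -1·6 + 1·5 + 1·14 = 40
  a_10 = 1·40 + -1·27 + 1·6 + 1·5 = 24
  a_11 = 1·24 + -1·40 + 1·27 + 1·6 = 17
  a_12 = 1·17 + -1·24 + 1·40 + 1·27 = 60
  a_13 = 1·60 + -1·17 + 1·24 + 1·40 = 107
  a_14 = 1·107 + -1·60 + 1·17 + 1·24 = 88

1,-1,1,1 ; 88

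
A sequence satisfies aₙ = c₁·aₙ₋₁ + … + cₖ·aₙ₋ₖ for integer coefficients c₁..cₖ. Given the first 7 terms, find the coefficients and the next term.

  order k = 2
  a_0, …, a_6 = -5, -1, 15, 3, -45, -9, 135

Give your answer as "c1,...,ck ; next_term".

0,-3 ; 27

  a_2 = 0·-1 + -3·-5 = 15
  a_3 = 0·15 + -3·-1 = 3
  a_4 = 0·3 + -3·15 = -45
  a_5 = 0·-45 + -3·3 = -9
  a_6 = 0·-9 + -3·-45 = 135
  a_7 = 0·135 + -3·-9 = 27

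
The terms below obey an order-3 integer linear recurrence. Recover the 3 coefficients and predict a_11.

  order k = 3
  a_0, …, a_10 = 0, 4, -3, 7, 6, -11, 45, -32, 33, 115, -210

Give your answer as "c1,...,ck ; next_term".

-1,1,4 ; 457

  a_3 = -1·-3 + 1·4 + 4·0 = 7
  a_4 = -1·7 + 1·-3 + 4·4 = 6
  a_5 = -1·6 + 1·7 + 4·-3 = -11
  a_6 = -1·-11 + 1·6 + 4·7 = 45
  a_7 = -1·45 + 1·-11 + 4·6 = -32
  a_8 = -1·-32 + 1·45 + 4·-11 = 33
  a_9 = -1·33 + 1·-32 + 4·45 = 115
  a_10 = -1·115 + 1·33 + 4·-32 = -210
  a_11 = -1·-210 + 1·115 + 4·33 = 457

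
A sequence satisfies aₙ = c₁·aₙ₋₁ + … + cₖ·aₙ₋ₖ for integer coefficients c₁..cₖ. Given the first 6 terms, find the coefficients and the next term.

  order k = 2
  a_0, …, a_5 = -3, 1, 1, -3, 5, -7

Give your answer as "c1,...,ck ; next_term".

  a_2 = -2·1 + -1·-3 = 1
  a_3 = -2·1 + -1·1 = -3
  a_4 = -2·-3 + -1·1 = 5
  a_5 = -2·5 + -1·-3 = -7
  a_6 = -2·-7 + -1·5 = 9

-2,-1 ; 9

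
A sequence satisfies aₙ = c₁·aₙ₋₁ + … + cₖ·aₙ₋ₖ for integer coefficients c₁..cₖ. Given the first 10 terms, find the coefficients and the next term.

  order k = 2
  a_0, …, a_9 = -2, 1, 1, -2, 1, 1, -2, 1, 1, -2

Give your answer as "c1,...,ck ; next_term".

-1,-1 ; 1

  a_2 = -1·1 + -1·-2 = 1
  a_3 = -1·1 + -1·1 = -2
  a_4 = -1·-2 + -1·1 = 1
  a_5 = -1·1 + -1·-2 = 1
  a_6 = -1·1 + -1·1 = -2
  a_7 = -1·-2 + -1·1 = 1
  a_8 = -1·1 + -1·-2 = 1
  a_9 = -1·1 + -1·1 = -2
  a_10 = -1·-2 + -1·1 = 1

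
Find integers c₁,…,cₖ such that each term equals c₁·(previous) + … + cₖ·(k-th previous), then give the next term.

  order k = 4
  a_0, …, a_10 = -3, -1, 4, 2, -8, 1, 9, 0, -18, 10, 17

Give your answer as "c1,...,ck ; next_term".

-1,-1,-1,1 ; -9

  a_4 = -1·2 + -1·4 + -1·-1 + 1·-3 = -8
  a_5 = -1·-8 + -1·2 + -1·4 + 1·-1 = 1
  a_6 = -1·1 + -1·-8 + -1·2 + 1·4 = 9
  a_7 = -1·9 + -1·1 + -1·-8 + 1·2 = 0
  a_8 = -1·0 + -1·9 + -1·1 + 1·-8 = -18
  a_9 = -1·-18 + -1·0 + -1·9 + 1·1 = 10
  a_10 = -1·10 + -1·-18 + -1·0 + 1·9 = 17
  a_11 = -1·17 + -1·10 + -1·-18 + 1·0 = -9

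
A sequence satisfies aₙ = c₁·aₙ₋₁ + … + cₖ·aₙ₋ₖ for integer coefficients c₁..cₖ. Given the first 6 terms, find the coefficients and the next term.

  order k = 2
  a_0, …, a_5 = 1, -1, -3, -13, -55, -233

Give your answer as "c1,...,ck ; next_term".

4,1 ; -987

  a_2 = 4·-1 + 1·1 = -3
  a_3 = 4·-3 + 1·-1 = -13
  a_4 = 4·-13 + 1·-3 = -55
  a_5 = 4·-55 + 1·-13 = -233
  a_6 = 4·-233 + 1·-55 = -987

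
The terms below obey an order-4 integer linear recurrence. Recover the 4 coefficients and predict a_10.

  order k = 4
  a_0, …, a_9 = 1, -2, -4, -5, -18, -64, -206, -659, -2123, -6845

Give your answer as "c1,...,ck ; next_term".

3,0,2,1 ; -22059

  a_4 = 3·-5 + 0·-4 + 2·-2 + 1·1 = -18
  a_5 = 3·-18 + 0·-5 + 2·-4 + 1·-2 = -64
  a_6 = 3·-64 + 0·-18 + 2·-5 + 1·-4 = -206
  a_7 = 3·-206 + 0·-64 + 2·-18 + 1·-5 = -659
  a_8 = 3·-659 + 0·-206 + 2·-64 + 1·-18 = -2123
  a_9 = 3·-2123 + 0·-659 + 2·-206 + 1·-64 = -6845
  a_10 = 3·-6845 + 0·-2123 + 2·-659 + 1·-206 = -22059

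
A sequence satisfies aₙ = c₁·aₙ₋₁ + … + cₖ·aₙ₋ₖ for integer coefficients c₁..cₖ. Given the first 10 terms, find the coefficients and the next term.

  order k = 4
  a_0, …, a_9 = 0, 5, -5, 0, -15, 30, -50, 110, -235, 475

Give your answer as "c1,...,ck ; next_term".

-1,1,-2,1 ; -980

  a_4 = -1·0 + 1·-5 + -2·5 + 1·0 = -15
  a_5 = -1·-15 + 1·0 + -2·-5 + 1·5 = 30
  a_6 = -1·30 + 1·-15 + -2·0 + 1·-5 = -50
  a_7 = -1·-50 + 1·30 + -2·-15 + 1·0 = 110
  a_8 = -1·110 + 1·-50 + -2·30 + 1·-15 = -235
  a_9 = -1·-235 + 1·110 + -2·-50 + 1·30 = 475
  a_10 = -1·475 + 1·-235 + -2·110 + 1·-50 = -980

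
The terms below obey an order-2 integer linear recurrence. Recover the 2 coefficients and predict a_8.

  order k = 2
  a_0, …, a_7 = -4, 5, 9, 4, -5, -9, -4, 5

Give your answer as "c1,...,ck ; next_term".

1,-1 ; 9

  a_2 = 1·5 + -1·-4 = 9
  a_3 = 1·9 + -1·5 = 4
  a_4 = 1·4 + -1·9 = -5
  a_5 = 1·-5 + -1·4 = -9
  a_6 = 1·-9 + -1·-5 = -4
  a_7 = 1·-4 + -1·-9 = 5
  a_8 = 1·5 + -1·-4 = 9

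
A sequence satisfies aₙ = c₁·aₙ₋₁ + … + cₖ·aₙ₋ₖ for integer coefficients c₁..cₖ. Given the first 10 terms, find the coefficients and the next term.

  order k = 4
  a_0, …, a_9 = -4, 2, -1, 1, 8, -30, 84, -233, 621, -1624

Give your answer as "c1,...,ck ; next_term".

  a_4 = -3·1 + -1·-1 + -1·2 + -3·-4 = 8
  a_5 = -3·8 + -1·1 + -1·-1 + -3·2 = -30
  a_6 = -3·-30 + -1·8 + -1·1 + -3·-1 = 84
  a_7 = -3·84 + -1·-30 + -1·8 + -3·1 = -233
  a_8 = -3·-233 + -1·84 + -1·-30 + -3·8 = 621
  a_9 = -3·621 + -1·-233 + -1·84 + -3·-30 = -1624
  a_10 = -3·-1624 + -1·621 + -1·-233 + -3·84 = 4232

-3,-1,-1,-3 ; 4232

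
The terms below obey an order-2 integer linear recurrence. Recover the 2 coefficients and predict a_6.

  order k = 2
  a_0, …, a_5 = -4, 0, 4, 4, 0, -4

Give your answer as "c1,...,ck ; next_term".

  a_2 = 1·0 + -1·-4 = 4
  a_3 = 1·4 + -1·0 = 4
  a_4 = 1·4 + -1·4 = 0
  a_5 = 1·0 + -1·4 = -4
  a_6 = 1·-4 + -1·0 = -4

1,-1 ; -4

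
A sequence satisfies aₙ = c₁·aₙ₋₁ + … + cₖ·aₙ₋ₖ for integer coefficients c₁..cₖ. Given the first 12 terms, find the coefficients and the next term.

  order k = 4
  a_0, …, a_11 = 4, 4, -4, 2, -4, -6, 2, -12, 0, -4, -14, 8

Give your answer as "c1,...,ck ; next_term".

  a_4 = 0·2 + 1·-4 + 1·4 + -1·4 = -4
  a_5 = 0·-4 + 1·2 + 1·-4 + -1·4 = -6
  a_6 = 0·-6 + 1·-4 + 1·2 + -1·-4 = 2
  a_7 = 0·2 + 1·-6 + 1·-4 + -1·2 = -12
  a_8 = 0·-12 + 1·2 + 1·-6 + -1·-4 = 0
  a_9 = 0·0 + 1·-12 + 1·2 + -1·-6 = -4
  a_10 = 0·-4 + 1·0 + 1·-12 + -1·2 = -14
  a_11 = 0·-14 + 1·-4 + 1·0 + -1·-12 = 8
  a_12 = 0·8 + 1·-14 + 1·-4 + -1·0 = -18

0,1,1,-1 ; -18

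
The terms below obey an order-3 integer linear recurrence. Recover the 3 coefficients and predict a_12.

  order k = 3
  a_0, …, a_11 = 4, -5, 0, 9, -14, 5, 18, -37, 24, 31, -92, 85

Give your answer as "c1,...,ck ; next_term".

-1,-1,1 ; 38

  a_3 = -1·0 + -1·-5 + 1·4 = 9
  a_4 = -1·9 + -1·0 + 1·-5 = -14
  a_5 = -1·-14 + -1·9 + 1·0 = 5
  a_6 = -1·5 + -1·-14 + 1·9 = 18
  a_7 = -1·18 + -1·5 + 1·-14 = -37
  a_8 = -1·-37 + -1·18 + 1·5 = 24
  a_9 = -1·24 + -1·-37 + 1·18 = 31
  a_10 = -1·31 + -1·24 + 1·-37 = -92
  a_11 = -1·-92 + -1·31 + 1·24 = 85
  a_12 = -1·85 + -1·-92 + 1·31 = 38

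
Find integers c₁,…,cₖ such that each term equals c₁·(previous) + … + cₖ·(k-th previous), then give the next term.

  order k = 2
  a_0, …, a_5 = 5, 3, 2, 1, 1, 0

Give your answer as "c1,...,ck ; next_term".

-1,1 ; 1

  a_2 = -1·3 + 1·5 = 2
  a_3 = -1·2 + 1·3 = 1
  a_4 = -1·1 + 1·2 = 1
  a_5 = -1·1 + 1·1 = 0
  a_6 = -1·0 + 1·1 = 1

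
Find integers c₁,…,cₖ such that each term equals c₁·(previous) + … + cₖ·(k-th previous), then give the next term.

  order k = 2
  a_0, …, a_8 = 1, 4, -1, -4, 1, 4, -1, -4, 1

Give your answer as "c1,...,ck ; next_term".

0,-1 ; 4

  a_2 = 0·4 + -1·1 = -1
  a_3 = 0·-1 + -1·4 = -4
  a_4 = 0·-4 + -1·-1 = 1
  a_5 = 0·1 + -1·-4 = 4
  a_6 = 0·4 + -1·1 = -1
  a_7 = 0·-1 + -1·4 = -4
  a_8 = 0·-4 + -1·-1 = 1
  a_9 = 0·1 + -1·-4 = 4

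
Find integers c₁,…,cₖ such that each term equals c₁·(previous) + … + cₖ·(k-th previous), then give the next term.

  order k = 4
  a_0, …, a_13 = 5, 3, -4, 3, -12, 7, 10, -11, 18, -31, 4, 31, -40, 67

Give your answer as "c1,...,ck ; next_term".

  a_4 = -1·3 + -1·-4 + -1·3 + -2·5 = -12
  a_5 = -1·-12 + -1·3 + -1·-4 + -2·3 = 7
  a_6 = -1·7 + -1·-12 + -1·3 + -2·-4 = 10
  a_7 = -1·10 + -1·7 + -1·-12 + -2·3 = -11
  a_8 = -1·-11 + -1·10 + -1·7 + -2·-12 = 18
  a_9 = -1·18 + -1·-11 + -1·10 + -2·7 = -31
  a_10 = -1·-31 + -1·18 + -1·-11 + -2·10 = 4
  a_11 = -1·4 + -1·-31 + -1·18 + -2·-11 = 31
  a_12 = -1·31 + -1·4 + -1·-31 + -2·18 = -40
  a_13 = -1·-40 + -1·31 + -1·4 + -2·-31 = 67
  a_14 = -1·67 + -1·-40 + -1·31 + -2·4 = -66

-1,-1,-1,-2 ; -66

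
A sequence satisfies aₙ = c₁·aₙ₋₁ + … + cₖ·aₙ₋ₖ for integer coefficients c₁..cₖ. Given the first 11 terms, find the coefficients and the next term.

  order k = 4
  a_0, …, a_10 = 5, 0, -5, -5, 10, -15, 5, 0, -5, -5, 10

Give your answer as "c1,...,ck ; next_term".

-1,0,1,1 ; -15

  a_4 = -1·-5 + 0·-5 + 1·0 + 1·5 = 10
  a_5 = -1·10 + 0·-5 + 1·-5 + 1·0 = -15
  a_6 = -1·-15 + 0·10 + 1·-5 + 1·-5 = 5
  a_7 = -1·5 + 0·-15 + 1·10 + 1·-5 = 0
  a_8 = -1·0 + 0·5 + 1·-15 + 1·10 = -5
  a_9 = -1·-5 + 0·0 + 1·5 + 1·-15 = -5
  a_10 = -1·-5 + 0·-5 + 1·0 + 1·5 = 10
  a_11 = -1·10 + 0·-5 + 1·-5 + 1·0 = -15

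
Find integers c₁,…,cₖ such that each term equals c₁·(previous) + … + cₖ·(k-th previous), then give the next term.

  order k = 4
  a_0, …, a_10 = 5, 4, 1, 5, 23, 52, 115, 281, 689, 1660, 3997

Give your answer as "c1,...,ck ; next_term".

2,0,2,1 ; 9653

  a_4 = 2·5 + 0·1 + 2·4 + 1·5 = 23
  a_5 = 2·23 + 0·5 + 2·1 + 1·4 = 52
  a_6 = 2·52 + 0·23 + 2·5 + 1·1 = 115
  a_7 = 2·115 + 0·52 + 2·23 + 1·5 = 281
  a_8 = 2·281 + 0·115 + 2·52 + 1·23 = 689
  a_9 = 2·689 + 0·281 + 2·115 + 1·52 = 1660
  a_10 = 2·1660 + 0·689 + 2·281 + 1·115 = 3997
  a_11 = 2·3997 + 0·1660 + 2·689 + 1·281 = 9653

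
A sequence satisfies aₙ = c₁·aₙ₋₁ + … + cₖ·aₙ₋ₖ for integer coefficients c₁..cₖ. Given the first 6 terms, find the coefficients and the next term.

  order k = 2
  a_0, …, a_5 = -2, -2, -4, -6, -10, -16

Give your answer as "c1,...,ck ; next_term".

  a_2 = 1·-2 + 1·-2 = -4
  a_3 = 1·-4 + 1·-2 = -6
  a_4 = 1·-6 + 1·-4 = -10
  a_5 = 1·-10 + 1·-6 = -16
  a_6 = 1·-16 + 1·-10 = -26

1,1 ; -26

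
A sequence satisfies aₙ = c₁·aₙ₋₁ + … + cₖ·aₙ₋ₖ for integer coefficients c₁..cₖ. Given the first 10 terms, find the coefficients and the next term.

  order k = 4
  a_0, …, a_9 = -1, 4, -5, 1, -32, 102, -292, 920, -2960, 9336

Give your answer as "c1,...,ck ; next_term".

  a_4 = -2·1 + 2·-5 + -4·4 + 4·-1 = -32
  a_5 = -2·-32 + 2·1 + -4·-5 + 4·4 = 102
  a_6 = -2·102 + 2·-32 + -4·1 + 4·-5 = -292
  a_7 = -2·-292 + 2·102 + -4·-32 + 4·1 = 920
  a_8 = -2·920 + 2·-292 + -4·102 + 4·-32 = -2960
  a_9 = -2·-2960 + 2·920 + -4·-292 + 4·102 = 9336
  a_10 = -2·9336 + 2·-2960 + -4·920 + 4·-292 = -29440

-2,2,-4,4 ; -29440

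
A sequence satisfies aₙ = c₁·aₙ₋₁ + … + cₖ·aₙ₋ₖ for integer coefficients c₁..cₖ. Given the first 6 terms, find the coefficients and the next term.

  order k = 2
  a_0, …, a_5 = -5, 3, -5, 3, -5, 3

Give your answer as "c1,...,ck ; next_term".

  a_2 = 0·3 + 1·-5 = -5
  a_3 = 0·-5 + 1·3 = 3
  a_4 = 0·3 + 1·-5 = -5
  a_5 = 0·-5 + 1·3 = 3
  a_6 = 0·3 + 1·-5 = -5

0,1 ; -5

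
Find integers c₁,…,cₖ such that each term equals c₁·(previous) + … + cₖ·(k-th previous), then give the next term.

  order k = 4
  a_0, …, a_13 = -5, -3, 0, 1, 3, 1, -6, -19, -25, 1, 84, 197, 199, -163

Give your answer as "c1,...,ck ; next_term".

  a_4 = 2·1 + -2·0 + -2·-3 + 1·-5 = 3
  a_5 = 2·3 + -2·1 + -2·0 + 1·-3 = 1
  a_6 = 2·1 + -2·3 + -2·1 + 1·0 = -6
  a_7 = 2·-6 + -2·1 + -2·3 + 1·1 = -19
  a_8 = 2·-19 + -2·-6 + -2·1 + 1·3 = -25
  a_9 = 2·-25 + -2·-19 + -2·-6 + 1·1 = 1
  a_10 = 2·1 + -2·-25 + -2·-19 + 1·-6 = 84
  a_11 = 2·84 + -2·1 + -2·-25 + 1·-19 = 197
  a_12 = 2·197 + -2·84 + -2·1 + 1·-25 = 199
  a_13 = 2·199 + -2·197 + -2·84 + 1·1 = -163
  a_14 = 2·-163 + -2·199 + -2·197 + 1·84 = -1034

2,-2,-2,1 ; -1034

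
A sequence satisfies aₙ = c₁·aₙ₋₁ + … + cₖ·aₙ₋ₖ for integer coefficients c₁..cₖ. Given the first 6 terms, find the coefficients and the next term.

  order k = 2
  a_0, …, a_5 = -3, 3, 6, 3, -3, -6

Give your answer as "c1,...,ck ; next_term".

  a_2 = 1·3 + -1·-3 = 6
  a_3 = 1·6 + -1·3 = 3
  a_4 = 1·3 + -1·6 = -3
  a_5 = 1·-3 + -1·3 = -6
  a_6 = 1·-6 + -1·-3 = -3

1,-1 ; -3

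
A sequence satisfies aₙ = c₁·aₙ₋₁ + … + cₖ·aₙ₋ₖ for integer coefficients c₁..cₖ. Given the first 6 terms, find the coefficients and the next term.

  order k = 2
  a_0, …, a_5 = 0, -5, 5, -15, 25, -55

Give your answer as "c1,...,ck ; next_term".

  a_2 = -1·-5 + 2·0 = 5
  a_3 = -1·5 + 2·-5 = -15
  a_4 = -1·-15 + 2·5 = 25
  a_5 = -1·25 + 2·-15 = -55
  a_6 = -1·-55 + 2·25 = 105

-1,2 ; 105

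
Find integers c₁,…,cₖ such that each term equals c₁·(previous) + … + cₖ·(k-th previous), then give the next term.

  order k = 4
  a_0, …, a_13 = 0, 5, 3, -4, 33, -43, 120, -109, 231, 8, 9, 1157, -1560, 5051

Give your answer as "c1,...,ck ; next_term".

-1,3,4,-2 ; -5121

  a_4 = -1·-4 + 3·3 + 4·5 + -2·0 = 33
  a_5 = -1·33 + 3·-4 + 4·3 + -2·5 = -43
  a_6 = -1·-43 + 3·33 + 4·-4 + -2·3 = 120
  a_7 = -1·120 + 3·-43 + 4·33 + -2·-4 = -109
  a_8 = -1·-109 + 3·120 + 4·-43 + -2·33 = 231
  a_9 = -1·231 + 3·-109 + 4·120 + -2·-43 = 8
  a_10 = -1·8 + 3·231 + 4·-109 + -2·120 = 9
  a_11 = -1·9 + 3·8 + 4·231 + -2·-109 = 1157
  a_12 = -1·1157 + 3·9 + 4·8 + -2·231 = -1560
  a_13 = -1·-1560 + 3·1157 + 4·9 + -2·8 = 5051
  a_14 = -1·5051 + 3·-1560 + 4·1157 + -2·9 = -5121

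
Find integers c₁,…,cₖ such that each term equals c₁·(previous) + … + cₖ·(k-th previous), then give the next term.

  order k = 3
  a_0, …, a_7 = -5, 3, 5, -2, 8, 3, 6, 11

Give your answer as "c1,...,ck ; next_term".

0,1,1 ; 9

  a_3 = 0·5 + 1·3 + 1·-5 = -2
  a_4 = 0·-2 + 1·5 + 1·3 = 8
  a_5 = 0·8 + 1·-2 + 1·5 = 3
  a_6 = 0·3 + 1·8 + 1·-2 = 6
  a_7 = 0·6 + 1·3 + 1·8 = 11
  a_8 = 0·11 + 1·6 + 1·3 = 9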